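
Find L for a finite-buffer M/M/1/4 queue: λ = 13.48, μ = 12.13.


ρ = 13.48/12.13 = 1.1113
L = ρ[1 − (K+1)ρ^K + Kρ^(K+1)] / [(1−ρ)(1−ρ^(K+1))]
Numerator: 1.1113·(1 − 5·1.525163 + 4·1.694905) = 0.170922
Denominator: (-0.1113)·(-0.694905) = 0.077339
L = 0.170922/0.077339 = 2.2100

Final: 2.2100


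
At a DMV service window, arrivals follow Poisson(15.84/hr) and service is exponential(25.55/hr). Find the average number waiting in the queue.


ρ = 15.84/25.55 = 0.6200
Lq = ρ²/(1−ρ) = 0.3844/0.3800 = 1.0113

Final: 1.0113


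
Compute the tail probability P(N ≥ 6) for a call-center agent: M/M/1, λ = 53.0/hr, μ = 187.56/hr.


ρ = 53.0/187.56 = 0.2826
P(N ≥ n) = ρ^n = 0.2826^6 = 0.0005091

Final: 0.0005091


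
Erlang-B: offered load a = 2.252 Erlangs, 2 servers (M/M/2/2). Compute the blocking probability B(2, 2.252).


B(c,a) = (a^c/c!) / Σ_{k=0}^{c} a^k/k!
a^2/2! = 2.535752
Σ terms (k=0..2): 1.00000 + 2.25200 + 2.53575 = 5.787752
B = 2.535752/5.787752 = 0.438124

Final: 0.438124


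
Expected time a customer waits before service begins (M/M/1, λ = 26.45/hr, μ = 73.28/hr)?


ρ = 26.45/73.28 = 0.3609
Wq = ρ/(μ−λ) = 0.3609/(73.28 − 26.45) = 0.3609/46.83 = 0.007708 hr

Final: 0.007708 hr


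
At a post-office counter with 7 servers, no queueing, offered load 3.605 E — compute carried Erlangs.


B(7,3.605) = 0.044051 (Erlang-B)
Carried load = a(1 − B) = 3.605·(1 − 0.044051) = 3.605·0.955949 = 3.4462 E

Final: 3.4462 Erlangs


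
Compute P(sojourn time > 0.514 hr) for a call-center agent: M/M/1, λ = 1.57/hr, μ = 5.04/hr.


W ~ Exponential(μ−λ) for M/M/1.
μ − λ = 5.04 − 1.57 = 3.4700
P(W > t) = e^{−(μ−λ)t} = e^{−1.7836} = 0.168036

Final: 0.168036


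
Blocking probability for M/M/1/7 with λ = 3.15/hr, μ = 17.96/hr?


ρ = λ/μ = 3.15/17.96 = 0.1754
P_K = (1−ρ)ρ^K/(1−ρ^(K+1)) = (0.8246·0.000005105)/(1 − 0.0000008954)
= 0.000004210/0.999999 = 0.000004210

Final: 0.000004210


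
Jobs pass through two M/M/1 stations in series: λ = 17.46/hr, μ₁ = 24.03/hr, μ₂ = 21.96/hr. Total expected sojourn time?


Each node sees arrival rate λ = 17.46/hr (tandem ⇒ throughput preserved).
W₁ = 1/(μ₁−λ) = 1/(24.03−17.46) = 0.15221 hr
W₂ = 1/(μ₂−λ) = 1/(21.96−17.46) = 0.22222 hr
W_total = W₁ + W₂ = 0.15221 + 0.22222 = 0.37443 hr

Final: 0.37443 hr


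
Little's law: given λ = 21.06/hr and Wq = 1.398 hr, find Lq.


Lq = λWq = 21.06·1.398 = 29.4419

Final: 29.4419


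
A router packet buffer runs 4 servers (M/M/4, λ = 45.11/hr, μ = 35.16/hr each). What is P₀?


a = λ/μ = 45.11/35.16 = 1.2830; ρ = a/c = 0.3207
Σ_{k=0}^{3} a^k/k! (terms k=0..3) = 1.00000 + 1.28299 + 0.82303 + 0.35198 = 3.45801
Tail: a^4/(4!(1−ρ)) = 2.70954/(24·0.6793) = 0.16621
P₀ = 1/(3.45801 + 0.16621) = 1/3.62422 = 0.275922

Final: 0.275922


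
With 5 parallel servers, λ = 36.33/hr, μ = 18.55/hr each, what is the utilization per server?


ρ = λ/(cμ) = 36.33/(5·18.55) = 36.33/92.75 = 0.3917

Final: 0.3917


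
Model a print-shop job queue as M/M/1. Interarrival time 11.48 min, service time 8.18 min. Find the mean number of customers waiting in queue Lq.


λ = 60/11.48 = 5.2265 /hr
μ = 60/8.18 = 7.3350 /hr
ρ = λ/μ = 5.2265/7.3350 = 0.7125
Lq = ρ²/(1−ρ) = 0.5077/0.2875 = 1.7662

Final: 1.7662


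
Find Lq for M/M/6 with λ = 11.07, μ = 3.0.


a = λ/μ = 3.6900; ρ = a/6 = 0.6150
P₀ = 0.023582
Lq = P₀·a^c·ρ / (c!·(1−ρ)²) = 0.023582·2524.40015·0.6150/(720·0.14822)
= 0.34306

Final: 0.34306


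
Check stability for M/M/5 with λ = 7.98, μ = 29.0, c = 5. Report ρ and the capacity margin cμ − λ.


Total capacity cμ = 5·29.0 = 145.00/hr
ρ = λ/(cμ) = 7.98/145.00 = 0.05503
Stable ⇔ ρ < 1: YES
Spare capacity = cμ − λ = 145.00 − 7.98 = 137.02/hr

Final: ρ = 0.05503; stable; margin = 137.02/hr


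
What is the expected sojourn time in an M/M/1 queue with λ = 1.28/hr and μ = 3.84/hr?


W = 1/(μ−λ) = 1/(3.84 − 1.28) = 1/2.56 = 0.3906 hr

Final: 0.3906 hr


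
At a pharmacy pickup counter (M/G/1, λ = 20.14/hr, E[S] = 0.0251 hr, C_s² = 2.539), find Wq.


ρ = λ·E[S] = 20.14·0.0251 = 0.5055
E[S²] = E[S]²(1+C_s²) = 0.0251²·(1+2.539) = 0.002230
Wq = λ·E[S²]/(2(1−ρ)) = 20.14·0.002230/(2·0.4945) = 0.04540 hr

Final: 0.04540 hr


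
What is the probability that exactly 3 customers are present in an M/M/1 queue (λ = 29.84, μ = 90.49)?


ρ = 29.84/90.49 = 0.3298
P_n = (1−ρ)·ρ^n = (1 − 0.3298)·0.3298^3 = 0.6702·0.035859 = 0.024034

Final: 0.024034


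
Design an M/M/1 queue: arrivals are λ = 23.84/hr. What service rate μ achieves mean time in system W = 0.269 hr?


W = 1/(μ−λ) ⇒ μ − λ = 1/W = 1/0.269 = 3.7175
μ = λ + 1/W = 23.84 + 3.7175 = 27.5575 per hr

Final: 27.5575 /hr


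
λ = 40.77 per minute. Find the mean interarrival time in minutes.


Mean interarrival time = 1/λ = 1/40.77 minute = 0.02453 minute
In minutes: 0.02453 × 1 = 0.02453 min

Final: 0.02453 min


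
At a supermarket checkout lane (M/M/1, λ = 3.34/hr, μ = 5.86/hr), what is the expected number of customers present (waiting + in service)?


ρ = λ/μ = 3.34/5.86 = 0.5700
L = ρ/(1−ρ) = 0.5700/(1 − 0.5700) = 0.5700/0.4300 = 1.3254

Final: 1.3254


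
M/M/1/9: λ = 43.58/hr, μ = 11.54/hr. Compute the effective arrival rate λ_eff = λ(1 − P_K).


ρ = 3.7764; P_K = (1−ρ)ρ^9/(1−ρ^10) = 0.735201
λ_eff = λ(1 − P_K) = 43.58·(1 − 0.735201) = 43.58·0.264799 = 11.5399 /hr

Final: 11.5399 /hr


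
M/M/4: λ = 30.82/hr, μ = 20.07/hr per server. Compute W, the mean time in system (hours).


a = 1.5356; ρ = 0.3839; P₀ = 0.213023
Lq = P₀·a^c·ρ/(c!(1−ρ)²) = 0.04992
Wq = Lq/λ = 0.04992/30.82 = 0.001620 hr
W = Wq + 1/μ = 0.001620 + 0.04983 = 0.05145 hr

Final: 0.05145 hr


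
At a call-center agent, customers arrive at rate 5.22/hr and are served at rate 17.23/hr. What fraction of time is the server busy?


ρ = λ/μ = 5.22/17.23 = 0.3030

Final: 0.3030


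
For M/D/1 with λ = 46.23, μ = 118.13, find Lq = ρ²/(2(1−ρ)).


ρ = 46.23/118.13 = 0.3913
M/D/1: Lq = ρ²/(2(1−ρ)) = 0.1532/(2·0.6087) = 0.12581

Final: 0.12581


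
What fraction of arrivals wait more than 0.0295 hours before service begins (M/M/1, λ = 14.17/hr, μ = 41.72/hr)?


ρ = 14.17/41.72 = 0.3396
P(Wq > t) = ρ·e^{−(μ−λ)t} = 0.3396·e^{−0.8127}
= 0.3396·0.443647 = 0.150683

Final: 0.150683


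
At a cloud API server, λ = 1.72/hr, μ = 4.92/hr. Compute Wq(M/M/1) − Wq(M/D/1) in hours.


ρ = 1.72/4.92 = 0.3496
Wq(M/M/1) = ρ/(μ−λ) = 0.3496/3.20 = 0.10925 hr
Wq(M/D/1) = ρ/(2(μ−λ)) = 0.05462 hr
Savings = 0.10925 − 0.05462 = 0.05462 hr

Final: 0.05462 hr


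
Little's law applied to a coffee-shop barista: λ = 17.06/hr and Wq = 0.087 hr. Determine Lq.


Lq = λWq = 17.06·0.087 = 1.4842

Final: 1.4842


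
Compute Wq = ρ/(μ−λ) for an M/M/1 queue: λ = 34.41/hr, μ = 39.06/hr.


ρ = 34.41/39.06 = 0.8810
Wq = ρ/(μ−λ) = 0.8810/(39.06 − 34.41) = 0.8810/4.65 = 0.1895 hr

Final: 0.1895 hr


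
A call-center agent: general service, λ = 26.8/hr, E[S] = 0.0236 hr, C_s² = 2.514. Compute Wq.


ρ = λ·E[S] = 26.8·0.0236 = 0.6325
E[S²] = E[S]²(1+C_s²) = 0.0236²·(1+2.514) = 0.001957
Wq = λ·E[S²]/(2(1−ρ)) = 26.8·0.001957/(2·0.3675) = 0.07136 hr

Final: 0.07136 hr


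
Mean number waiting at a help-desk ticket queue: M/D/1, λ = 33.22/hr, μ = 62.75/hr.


ρ = 33.22/62.75 = 0.5294
M/D/1: Lq = ρ²/(2(1−ρ)) = 0.2803/(2·0.4706) = 0.29778

Final: 0.29778


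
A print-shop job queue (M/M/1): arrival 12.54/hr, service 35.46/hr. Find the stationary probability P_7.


ρ = 12.54/35.46 = 0.3536
P_n = (1−ρ)·ρ^n = (1 − 0.3536)·0.3536^7 = 0.6464·0.0006917 = 0.0004471

Final: 0.0004471


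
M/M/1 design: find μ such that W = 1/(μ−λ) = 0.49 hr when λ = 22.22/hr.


W = 1/(μ−λ) ⇒ μ − λ = 1/W = 1/0.49 = 2.0408
μ = λ + 1/W = 22.22 + 2.0408 = 24.2608 per hr

Final: 24.2608 /hr


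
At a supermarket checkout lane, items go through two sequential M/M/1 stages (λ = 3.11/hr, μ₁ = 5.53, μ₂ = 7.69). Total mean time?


Each node sees arrival rate λ = 3.11/hr (tandem ⇒ throughput preserved).
W₁ = 1/(μ₁−λ) = 1/(5.53−3.11) = 0.41322 hr
W₂ = 1/(μ₂−λ) = 1/(7.69−3.11) = 0.21834 hr
W_total = W₁ + W₂ = 0.41322 + 0.21834 = 0.63156 hr

Final: 0.63156 hr


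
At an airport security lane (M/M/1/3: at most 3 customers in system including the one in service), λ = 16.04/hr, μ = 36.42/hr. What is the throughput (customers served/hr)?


ρ = 0.4404; P_K = (1−ρ)ρ^3/(1−ρ^4) = 0.049672
λ_eff = λ(1 − P_K) = 16.04·(1 − 0.049672) = 16.04·0.950328 = 15.2433 /hr

Final: 15.2433 /hr


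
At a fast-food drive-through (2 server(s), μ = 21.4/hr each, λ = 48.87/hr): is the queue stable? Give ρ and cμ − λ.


Total capacity cμ = 2·21.4 = 42.80/hr
ρ = λ/(cμ) = 48.87/42.80 = 1.1418
Stable ⇔ ρ < 1: NO
Spare capacity = cμ − λ = 42.80 − 48.87 = -6.07/hr

Final: ρ = 1.1418; unstable; margin = -6.07/hr


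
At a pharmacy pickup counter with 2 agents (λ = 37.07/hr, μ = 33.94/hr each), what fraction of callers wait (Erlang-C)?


a = λ/μ = 1.0922; ρ = a/2 = 0.5461
P₀ = 0.293568 (from M/M/c formula)
C(c,a) = [a^c/(c!(1−ρ))]·P₀ = [1.19295/(2·0.4539)]·0.293568
= 1.31414·0.293568 = 0.385790

Final: 0.385790


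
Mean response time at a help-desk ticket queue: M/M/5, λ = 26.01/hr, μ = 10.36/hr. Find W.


a = 2.5106; ρ = 0.5021; P₀ = 0.079210
Lq = P₀·a^c·ρ/(c!(1−ρ)²) = 0.13337
Wq = Lq/λ = 0.13337/26.01 = 0.005128 hr
W = Wq + 1/μ = 0.005128 + 0.09653 = 0.10165 hr

Final: 0.10165 hr


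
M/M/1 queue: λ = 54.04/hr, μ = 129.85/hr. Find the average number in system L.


ρ = λ/μ = 54.04/129.85 = 0.4162
L = ρ/(1−ρ) = 0.4162/(1 − 0.4162) = 0.4162/0.5838 = 0.7128

Final: 0.7128


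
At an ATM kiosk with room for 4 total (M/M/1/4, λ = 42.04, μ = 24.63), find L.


ρ = 42.04/24.63 = 1.7069
L = ρ[1 − (K+1)ρ^K + Kρ^(K+1)] / [(1−ρ)(1−ρ^(K+1))]
Numerator: 1.7069·(1 − 5·8.487762 + 4·14.487434) = 28.181868
Denominator: (-0.7069)·(-13.487434) = 9.533749
L = 28.181868/9.533749 = 2.9560

Final: 2.9560


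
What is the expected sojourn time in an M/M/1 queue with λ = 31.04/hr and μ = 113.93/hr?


W = 1/(μ−λ) = 1/(113.93 − 31.04) = 1/82.89 = 0.01206 hr

Final: 0.01206 hr


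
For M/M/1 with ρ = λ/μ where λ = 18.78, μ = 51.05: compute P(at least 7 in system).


ρ = 18.78/51.05 = 0.3679
P(N ≥ n) = ρ^n = 0.3679^7 = 0.0009118

Final: 0.0009118


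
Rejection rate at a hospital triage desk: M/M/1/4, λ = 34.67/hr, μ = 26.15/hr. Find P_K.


ρ = λ/μ = 34.67/26.15 = 1.3258
P_K = (1−ρ)ρ^K/(1−ρ^(K+1)) = (-0.3258·3.089787)/(1 − 4.096479)
= -1.006692/-3.096479 = 0.325109

Final: 0.325109


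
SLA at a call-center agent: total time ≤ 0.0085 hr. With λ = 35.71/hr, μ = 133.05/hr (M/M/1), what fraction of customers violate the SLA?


W ~ Exponential(μ−λ) for M/M/1.
μ − λ = 133.05 − 35.71 = 97.3400
P(W > t) = e^{−(μ−λ)t} = e^{−0.8274} = 0.437189

Final: 0.437189


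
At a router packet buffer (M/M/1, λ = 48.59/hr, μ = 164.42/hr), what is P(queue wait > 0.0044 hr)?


ρ = 48.59/164.42 = 0.2955
P(Wq > t) = ρ·e^{−(μ−λ)t} = 0.2955·e^{−0.5097}
= 0.2955·0.600705 = 0.177522

Final: 0.177522


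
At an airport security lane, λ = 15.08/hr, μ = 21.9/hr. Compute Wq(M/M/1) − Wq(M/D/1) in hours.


ρ = 15.08/21.9 = 0.6886
Wq(M/M/1) = ρ/(μ−λ) = 0.6886/6.82 = 0.10097 hr
Wq(M/D/1) = ρ/(2(μ−λ)) = 0.05048 hr
Savings = 0.10097 − 0.05048 = 0.05048 hr

Final: 0.05048 hr


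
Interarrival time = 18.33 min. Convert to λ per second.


λ = 1/(interarrival time) in consistent units.
1 second = 0.0166667 min, so λ = 0.0166667/18.33 = 0.0009093 per second

Final: 0.0009093 /sec


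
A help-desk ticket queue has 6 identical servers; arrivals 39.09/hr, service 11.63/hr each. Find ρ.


ρ = λ/(cμ) = 39.09/(6·11.63) = 39.09/69.78 = 0.5602

Final: 0.5602


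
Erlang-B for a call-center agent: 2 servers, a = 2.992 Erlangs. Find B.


B(c,a) = (a^c/c!) / Σ_{k=0}^{c} a^k/k!
a^2/2! = 4.476032
Σ terms (k=0..2): 1.00000 + 2.99200 + 4.47603 = 8.468032
B = 4.476032/8.468032 = 0.528580

Final: 0.528580


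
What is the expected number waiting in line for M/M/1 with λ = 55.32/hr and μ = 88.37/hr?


ρ = 55.32/88.37 = 0.6260
Lq = ρ²/(1−ρ) = 0.3919/0.3740 = 1.0478

Final: 1.0478


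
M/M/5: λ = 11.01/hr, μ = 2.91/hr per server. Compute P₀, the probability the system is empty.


a = λ/μ = 11.01/2.91 = 3.7835; ρ = a/c = 0.7567
Σ_{k=0}^{4} a^k/k! (terms k=0..4) = 1.00000 + 3.78351 + 7.15746 + 9.02676 + 8.53820 = 29.50591
Tail: a^5/(5!(1−ρ)) = 775.30333/(120·0.2433) = 26.55523
P₀ = 1/(29.50591 + 26.55523) = 1/56.06115 = 0.017838

Final: 0.017838


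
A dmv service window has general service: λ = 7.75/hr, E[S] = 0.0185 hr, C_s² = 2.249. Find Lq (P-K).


ρ = λ·E[S] = 7.75·0.0185 = 0.1434
Lq = ρ²(1+C_s²)/(2(1−ρ)) = 0.02056·(1+2.249)/(2·0.8566)
= 0.02056·3.2490/1.7132 = 0.03898

Final: 0.03898


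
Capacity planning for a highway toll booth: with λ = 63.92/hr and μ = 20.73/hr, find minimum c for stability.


Stability requires cμ > λ ⇔ c > λ/μ.
λ/μ = 63.92/20.73 = 3.0835
Minimum integer c = ⌊3.0835⌋ + 1 = 4
Check: 4·20.73 = 82.92 > 63.92, while 3·20.73 = 62.19 ≤ 63.92

Final: 4 servers


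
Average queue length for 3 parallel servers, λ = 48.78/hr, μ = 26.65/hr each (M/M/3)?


a = λ/μ = 1.8304; ρ = a/3 = 0.6101
P₀ = 0.140309
Lq = P₀·a^c·ρ / (c!·(1−ρ)²) = 0.140309·6.13245·0.6101/(6·0.15200)
= 0.57564

Final: 0.57564


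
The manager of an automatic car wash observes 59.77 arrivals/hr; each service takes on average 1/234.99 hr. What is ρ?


ρ = λ/μ = 59.77/234.99 = 0.2544

Final: 0.2544


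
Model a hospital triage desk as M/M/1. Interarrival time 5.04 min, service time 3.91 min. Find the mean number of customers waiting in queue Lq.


λ = 60/5.04 = 11.9048 /hr
μ = 60/3.91 = 15.3453 /hr
ρ = λ/μ = 11.9048/15.3453 = 0.7758
Lq = ρ²/(1−ρ) = 0.6019/0.2242 = 2.6844

Final: 2.6844


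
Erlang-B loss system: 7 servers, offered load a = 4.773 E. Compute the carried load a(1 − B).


B(7,4.773) = 0.106464 (Erlang-B)
Carried load = a(1 − B) = 4.773·(1 − 0.106464) = 4.773·0.893536 = 4.2648 E

Final: 4.2648 Erlangs


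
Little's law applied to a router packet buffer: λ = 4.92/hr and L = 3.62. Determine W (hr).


W = L/λ = 3.62/4.92 = 0.7358 hr

Final: 0.7358 hr


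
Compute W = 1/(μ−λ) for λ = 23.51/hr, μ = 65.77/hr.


W = 1/(μ−λ) = 1/(65.77 − 23.51) = 1/42.26 = 0.02366 hr

Final: 0.02366 hr


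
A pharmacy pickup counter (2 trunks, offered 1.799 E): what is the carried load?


B(2,1.799) = 0.366341 (Erlang-B)
Carried load = a(1 − B) = 1.799·(1 − 0.366341) = 1.799·0.633659 = 1.1400 E

Final: 1.1400 Erlangs


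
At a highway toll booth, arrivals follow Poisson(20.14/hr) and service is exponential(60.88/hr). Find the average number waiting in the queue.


ρ = 20.14/60.88 = 0.3308
Lq = ρ²/(1−ρ) = 0.1094/0.6692 = 0.1635

Final: 0.1635


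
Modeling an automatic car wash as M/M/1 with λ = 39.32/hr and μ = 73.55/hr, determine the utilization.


ρ = λ/μ = 39.32/73.55 = 0.5346

Final: 0.5346


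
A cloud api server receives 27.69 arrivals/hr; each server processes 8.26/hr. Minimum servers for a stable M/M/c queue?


Stability requires cμ > λ ⇔ c > λ/μ.
λ/μ = 27.69/8.26 = 3.3523
Minimum integer c = ⌊3.3523⌋ + 1 = 4
Check: 4·8.26 = 33.04 > 27.69, while 3·8.26 = 24.78 ≤ 27.69

Final: 4 servers


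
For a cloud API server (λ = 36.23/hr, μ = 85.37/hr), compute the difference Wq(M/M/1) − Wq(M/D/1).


ρ = 36.23/85.37 = 0.4244
Wq(M/M/1) = ρ/(μ−λ) = 0.4244/49.14 = 0.008636 hr
Wq(M/D/1) = ρ/(2(μ−λ)) = 0.004318 hr
Savings = 0.008636 − 0.004318 = 0.004318 hr

Final: 0.004318 hr


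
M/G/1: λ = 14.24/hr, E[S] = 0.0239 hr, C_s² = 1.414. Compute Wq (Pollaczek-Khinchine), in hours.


ρ = λ·E[S] = 14.24·0.0239 = 0.3403
E[S²] = E[S]²(1+C_s²) = 0.0239²·(1+1.414) = 0.001379
Wq = λ·E[S²]/(2(1−ρ)) = 14.24·0.001379/(2·0.6597) = 0.01488 hr

Final: 0.01488 hr


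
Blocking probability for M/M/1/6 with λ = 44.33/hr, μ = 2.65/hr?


ρ = λ/μ = 44.33/2.65 = 16.7283
P_K = (1−ρ)ρ^K/(1−ρ^(K+1)) = (-15.7283·21913469.525578)/(1 − 366575133.610894)
= -344661664.085316/-366575132.610894 = 0.940221

Final: 0.940221


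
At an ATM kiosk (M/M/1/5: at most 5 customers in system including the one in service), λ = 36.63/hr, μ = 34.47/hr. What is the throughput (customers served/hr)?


ρ = 1.0627; P_K = (1−ρ)ρ^5/(1−ρ^6) = 0.192975
λ_eff = λ(1 − P_K) = 36.63·(1 − 0.192975) = 36.63·0.807025 = 29.5613 /hr

Final: 29.5613 /hr


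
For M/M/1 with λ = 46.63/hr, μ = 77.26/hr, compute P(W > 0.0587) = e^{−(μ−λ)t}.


W ~ Exponential(μ−λ) for M/M/1.
μ − λ = 77.26 − 46.63 = 30.6300
P(W > t) = e^{−(μ−λ)t} = e^{−1.7980} = 0.165633

Final: 0.165633


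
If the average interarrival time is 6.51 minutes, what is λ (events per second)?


λ = 1/(interarrival time) in consistent units.
1 second = 0.0166667 min, so λ = 0.0166667/6.51 = 0.002560 per second

Final: 0.002560 /sec


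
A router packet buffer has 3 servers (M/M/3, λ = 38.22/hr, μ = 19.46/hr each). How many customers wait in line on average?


a = λ/μ = 1.9640; ρ = a/3 = 0.6547
P₀ = 0.116970
Lq = P₀·a^c·ρ / (c!·(1−ρ)²) = 0.116970·7.57606·0.6547/(6·0.11925)
= 0.81085

Final: 0.81085


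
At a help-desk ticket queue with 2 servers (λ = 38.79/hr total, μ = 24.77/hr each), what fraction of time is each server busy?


ρ = λ/(cμ) = 38.79/(2·24.77) = 38.79/49.54 = 0.7830

Final: 0.7830


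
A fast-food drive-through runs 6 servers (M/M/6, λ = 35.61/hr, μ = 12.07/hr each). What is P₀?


a = λ/μ = 35.61/12.07 = 2.9503; ρ = a/c = 0.4917
Σ_{k=0}^{5} a^k/k! (terms k=0..5) = 1.00000 + 2.95029 + 4.35211 + 4.27999 + 3.15680 + 1.86270 = 17.60189
Tail: a^6/(6!(1−ρ)) = 659.45964/(720·0.5083) = 1.80197
P₀ = 1/(17.60189 + 1.80197) = 1/19.40386 = 0.051536

Final: 0.051536


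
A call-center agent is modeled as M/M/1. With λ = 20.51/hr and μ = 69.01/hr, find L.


ρ = λ/μ = 20.51/69.01 = 0.2972
L = ρ/(1−ρ) = 0.2972/(1 − 0.2972) = 0.2972/0.7028 = 0.4229

Final: 0.4229


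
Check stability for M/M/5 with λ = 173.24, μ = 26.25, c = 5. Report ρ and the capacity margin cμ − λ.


Total capacity cμ = 5·26.25 = 131.25/hr
ρ = λ/(cμ) = 173.24/131.25 = 1.3199
Stable ⇔ ρ < 1: NO
Spare capacity = cμ − λ = 131.25 − 173.24 = -41.99/hr

Final: ρ = 1.3199; unstable; margin = -41.99/hr


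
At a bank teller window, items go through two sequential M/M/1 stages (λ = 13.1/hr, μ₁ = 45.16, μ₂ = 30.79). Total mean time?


Each node sees arrival rate λ = 13.1/hr (tandem ⇒ throughput preserved).
W₁ = 1/(μ₁−λ) = 1/(45.16−13.1) = 0.03119 hr
W₂ = 1/(μ₂−λ) = 1/(30.79−13.1) = 0.05653 hr
W_total = W₁ + W₂ = 0.03119 + 0.05653 = 0.08772 hr

Final: 0.08772 hr


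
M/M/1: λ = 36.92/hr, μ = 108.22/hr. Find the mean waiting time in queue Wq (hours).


ρ = 36.92/108.22 = 0.3412
Wq = ρ/(μ−λ) = 0.3412/(108.22 − 36.92) = 0.3412/71.30 = 0.004785 hr

Final: 0.004785 hr


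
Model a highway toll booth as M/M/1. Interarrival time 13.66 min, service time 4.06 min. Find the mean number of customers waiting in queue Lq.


λ = 60/13.66 = 4.3924 /hr
μ = 60/4.06 = 14.7783 /hr
ρ = λ/μ = 4.3924/14.7783 = 0.2972
Lq = ρ²/(1−ρ) = 0.08834/0.7028 = 0.1257

Final: 0.1257


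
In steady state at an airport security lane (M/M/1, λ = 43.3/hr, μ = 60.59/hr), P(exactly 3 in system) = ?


ρ = 43.3/60.59 = 0.7146
P_n = (1−ρ)·ρ^n = (1 − 0.7146)·0.7146^3 = 0.2854·0.364973 = 0.104149

Final: 0.104149


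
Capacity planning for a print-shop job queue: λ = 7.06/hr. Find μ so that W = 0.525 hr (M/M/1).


W = 1/(μ−λ) ⇒ μ − λ = 1/W = 1/0.525 = 1.9048
μ = λ + 1/W = 7.06 + 1.9048 = 8.9648 per hr

Final: 8.9648 /hr


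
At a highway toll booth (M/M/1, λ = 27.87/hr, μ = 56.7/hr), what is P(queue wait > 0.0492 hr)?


ρ = 27.87/56.7 = 0.4915
P(Wq > t) = ρ·e^{−(μ−λ)t} = 0.4915·e^{−1.4184}
= 0.4915·0.242092 = 0.118997

Final: 0.118997


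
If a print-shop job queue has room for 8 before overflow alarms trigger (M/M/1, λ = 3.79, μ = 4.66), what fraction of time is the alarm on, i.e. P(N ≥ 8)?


ρ = 3.79/4.66 = 0.8133
P(N ≥ n) = ρ^n = 0.8133^8 = 0.191437

Final: 0.191437


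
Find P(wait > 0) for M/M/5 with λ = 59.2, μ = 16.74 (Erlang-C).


a = λ/μ = 3.5364; ρ = a/5 = 0.7073
P₀ = 0.024737 (from M/M/c formula)
C(c,a) = [a^c/(c!(1−ρ))]·P₀ = [553.13516/(120·0.2927)]·0.024737
= 15.74742·0.024737 = 0.389542

Final: 0.389542


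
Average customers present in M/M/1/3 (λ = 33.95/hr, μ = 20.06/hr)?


ρ = 33.95/20.06 = 1.6924
L = ρ[1 − (K+1)ρ^K + Kρ^(K+1)] / [(1−ρ)(1−ρ^(K+1))]
Numerator: 1.6924·(1 − 4·4.847597 + 3·8.204184) = 10.530529
Denominator: (-0.6924)·(-7.204184) = 4.988341
L = 10.530529/4.988341 = 2.1110

Final: 2.1110


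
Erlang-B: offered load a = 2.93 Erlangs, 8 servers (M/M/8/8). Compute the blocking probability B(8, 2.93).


B(c,a) = (a^c/c!) / Σ_{k=0}^{c} a^k/k!
a^8/8! = 0.134716
Σ terms (k=0..8): 1.00000 + 2.93000 + 4.29245 + 4.19229 + 3.07085 + 1.79952 + 0.87877 + 0.36783 + 0.13472 = 18.666427
B = 0.134716/18.666427 = 0.007217

Final: 0.007217


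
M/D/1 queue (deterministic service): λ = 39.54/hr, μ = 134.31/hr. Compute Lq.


ρ = 39.54/134.31 = 0.2944
M/D/1: Lq = ρ²/(2(1−ρ)) = 0.08667/(2·0.7056) = 0.06141

Final: 0.06141


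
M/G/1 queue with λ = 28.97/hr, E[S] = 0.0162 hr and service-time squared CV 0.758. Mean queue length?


ρ = λ·E[S] = 28.97·0.0162 = 0.4693
Lq = ρ²(1+C_s²)/(2(1−ρ)) = 0.2203·(1+0.758)/(2·0.5307)
= 0.2203·1.7580/1.0614 = 0.36482

Final: 0.36482


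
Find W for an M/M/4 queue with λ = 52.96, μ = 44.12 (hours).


a = 1.2004; ρ = 0.3001; P₀ = 0.300061
Lq = P₀·a^c·ρ/(c!(1−ρ)²) = 0.01590
Wq = Lq/λ = 0.01590/52.96 = 0.0003002 hr
W = Wq + 1/μ = 0.0003002 + 0.02267 = 0.02297 hr

Final: 0.02297 hr


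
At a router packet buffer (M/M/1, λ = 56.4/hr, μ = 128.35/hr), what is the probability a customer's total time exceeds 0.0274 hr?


W ~ Exponential(μ−λ) for M/M/1.
μ − λ = 128.35 − 56.4 = 71.9500
P(W > t) = e^{−(μ−λ)t} = e^{−1.9714} = 0.139258

Final: 0.139258


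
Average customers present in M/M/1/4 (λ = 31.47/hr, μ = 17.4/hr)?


ρ = 31.47/17.4 = 1.8086
L = ρ[1 − (K+1)ρ^K + Kρ^(K+1)] / [(1−ρ)(1−ρ^(K+1))]
Numerator: 1.8086·(1 − 5·10.700153 + 4·19.352518) = 45.051488
Denominator: (-0.8086)·(-18.352518) = 14.840226
L = 45.051488/14.840226 = 3.0358

Final: 3.0358


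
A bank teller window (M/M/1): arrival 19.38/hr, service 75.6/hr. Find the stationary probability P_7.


ρ = 19.38/75.6 = 0.2563
P_n = (1−ρ)·ρ^n = (1 − 0.2563)·0.2563^7 = 0.7437·0.00007275 = 0.00005410

Final: 0.00005410


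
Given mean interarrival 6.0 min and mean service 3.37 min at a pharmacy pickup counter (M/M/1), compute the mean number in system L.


λ = 60/6.0 = 10.0000 /hr
μ = 60/3.37 = 17.8042 /hr
ρ = λ/μ = 10.0000/17.8042 = 0.5617
L = ρ/(1−ρ) = 0.5617/0.4383 = 1.2814

Final: 1.2814


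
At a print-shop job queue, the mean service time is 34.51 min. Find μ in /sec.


μ = 1/(service time) in consistent units.
1 second = 0.0166667 min, so μ = 0.0166667/34.51 = 0.0004830 per second

Final: 0.0004830 /sec


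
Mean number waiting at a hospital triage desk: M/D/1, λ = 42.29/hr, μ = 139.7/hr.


ρ = 42.29/139.7 = 0.3027
M/D/1: Lq = ρ²/(2(1−ρ)) = 0.09164/(2·0.6973) = 0.06571

Final: 0.06571


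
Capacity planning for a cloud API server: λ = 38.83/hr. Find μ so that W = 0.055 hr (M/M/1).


W = 1/(μ−λ) ⇒ μ − λ = 1/W = 1/0.055 = 18.1818
μ = λ + 1/W = 38.83 + 18.1818 = 57.0118 per hr

Final: 57.0118 /hr


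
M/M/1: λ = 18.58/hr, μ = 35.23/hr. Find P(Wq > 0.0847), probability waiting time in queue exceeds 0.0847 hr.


ρ = 18.58/35.23 = 0.5274
P(Wq > t) = ρ·e^{−(μ−λ)t} = 0.5274·e^{−1.4103}
= 0.5274·0.244081 = 0.128726

Final: 0.128726


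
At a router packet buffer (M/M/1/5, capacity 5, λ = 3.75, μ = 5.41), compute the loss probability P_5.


ρ = λ/μ = 3.75/5.41 = 0.6932
P_K = (1−ρ)ρ^K/(1−ρ^(K+1)) = (0.3068·0.160018)/(1 − 0.110919)
= 0.049100/0.889081 = 0.055225

Final: 0.055225


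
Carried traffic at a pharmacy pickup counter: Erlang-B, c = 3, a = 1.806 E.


B(3,1.806) = 0.181183 (Erlang-B)
Carried load = a(1 − B) = 1.806·(1 − 0.181183) = 1.806·0.818817 = 1.4788 E

Final: 1.4788 Erlangs


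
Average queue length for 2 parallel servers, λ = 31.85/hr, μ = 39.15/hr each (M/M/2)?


a = λ/μ = 0.8135; ρ = a/2 = 0.4068
P₀ = 0.421698
Lq = P₀·a^c·ρ / (c!·(1−ρ)²) = 0.421698·0.66184·0.4068/(2·0.35192)
= 0.16130

Final: 0.16130


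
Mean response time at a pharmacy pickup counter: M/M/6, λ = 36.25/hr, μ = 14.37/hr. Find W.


a = 2.5226; ρ = 0.4204; P₀ = 0.079770
Lq = P₀·a^c·ρ/(c!(1−ρ)²) = 0.03574
Wq = Lq/λ = 0.03574/36.25 = 0.0009858 hr
W = Wq + 1/μ = 0.0009858 + 0.06959 = 0.07058 hr

Final: 0.07058 hr


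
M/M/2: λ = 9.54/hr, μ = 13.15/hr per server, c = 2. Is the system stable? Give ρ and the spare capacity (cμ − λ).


Total capacity cμ = 2·13.15 = 26.30/hr
ρ = λ/(cμ) = 9.54/26.30 = 0.3627
Stable ⇔ ρ < 1: YES
Spare capacity = cμ − λ = 26.30 − 9.54 = 16.76/hr

Final: ρ = 0.3627; stable; margin = 16.76/hr


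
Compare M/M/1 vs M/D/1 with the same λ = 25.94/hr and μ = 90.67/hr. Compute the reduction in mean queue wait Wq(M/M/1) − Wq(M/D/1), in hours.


ρ = 25.94/90.67 = 0.2861
Wq(M/M/1) = ρ/(μ−λ) = 0.2861/64.73 = 0.004420 hr
Wq(M/D/1) = ρ/(2(μ−λ)) = 0.002210 hr
Savings = 0.004420 − 0.002210 = 0.002210 hr

Final: 0.002210 hr


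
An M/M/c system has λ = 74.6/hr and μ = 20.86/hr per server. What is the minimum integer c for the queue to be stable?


Stability requires cμ > λ ⇔ c > λ/μ.
λ/μ = 74.6/20.86 = 3.5762
Minimum integer c = ⌊3.5762⌋ + 1 = 4
Check: 4·20.86 = 83.44 > 74.6, while 3·20.86 = 62.58 ≤ 74.6

Final: 4 servers


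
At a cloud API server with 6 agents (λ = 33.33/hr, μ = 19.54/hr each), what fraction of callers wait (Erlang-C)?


a = λ/μ = 1.7057; ρ = a/6 = 0.2843
P₀ = 0.181538 (from M/M/c formula)
C(c,a) = [a^c/(c!(1−ρ))]·P₀ = [24.63001/(720·0.7157)]·0.181538
= 0.04780·0.181538 = 0.008677

Final: 0.008677


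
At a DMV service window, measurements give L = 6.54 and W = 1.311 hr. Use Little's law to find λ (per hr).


λ = L/W = 6.54/1.311 = 4.9886 /hr

Final: 4.9886 /hr


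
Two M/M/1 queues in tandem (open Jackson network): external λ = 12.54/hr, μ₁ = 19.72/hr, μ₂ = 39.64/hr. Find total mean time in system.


Each node sees arrival rate λ = 12.54/hr (tandem ⇒ throughput preserved).
W₁ = 1/(μ₁−λ) = 1/(19.72−12.54) = 0.13928 hr
W₂ = 1/(μ₂−λ) = 1/(39.64−12.54) = 0.03690 hr
W_total = W₁ + W₂ = 0.13928 + 0.03690 = 0.17618 hr

Final: 0.17618 hr


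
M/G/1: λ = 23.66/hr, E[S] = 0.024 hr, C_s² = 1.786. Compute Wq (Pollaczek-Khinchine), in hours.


ρ = λ·E[S] = 23.66·0.024 = 0.5678
E[S²] = E[S]²(1+C_s²) = 0.024²·(1+1.786) = 0.001605
Wq = λ·E[S²]/(2(1−ρ)) = 23.66·0.001605/(2·0.4322) = 0.04393 hr

Final: 0.04393 hr


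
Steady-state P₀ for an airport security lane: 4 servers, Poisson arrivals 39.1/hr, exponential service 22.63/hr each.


a = λ/μ = 39.1/22.63 = 1.7278; ρ = a/c = 0.4319
Σ_{k=0}^{3} a^k/k! (terms k=0..3) = 1.00000 + 1.72779 + 1.49264 + 0.85966 = 5.08009
Tail: a^4/(4!(1−ρ)) = 8.91187/(24·0.5681) = 0.65369
P₀ = 1/(5.08009 + 0.65369) = 1/5.73378 = 0.174405

Final: 0.174405


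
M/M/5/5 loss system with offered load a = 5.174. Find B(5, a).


B(c,a) = (a^c/c!) / Σ_{k=0}^{c} a^k/k!
a^5/5! = 30.899459
Σ terms (k=0..5): 1.00000 + 5.17400 + 13.38514 + 23.08490 + 29.86032 + 30.89946 = 103.403818
B = 30.899459/103.403818 = 0.298823

Final: 0.298823


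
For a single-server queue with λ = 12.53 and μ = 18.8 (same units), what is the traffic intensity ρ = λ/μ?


ρ = λ/μ = 12.53/18.8 = 0.6665

Final: 0.6665


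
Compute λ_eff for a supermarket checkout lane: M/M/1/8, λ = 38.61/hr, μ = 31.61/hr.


ρ = 1.2214; P_K = (1−ρ)ρ^8/(1−ρ^9) = 0.217189
λ_eff = λ(1 − P_K) = 38.61·(1 − 0.217189) = 38.61·0.782811 = 30.2243 /hr

Final: 30.2243 /hr


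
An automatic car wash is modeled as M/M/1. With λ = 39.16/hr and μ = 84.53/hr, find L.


ρ = λ/μ = 39.16/84.53 = 0.4633
L = ρ/(1−ρ) = 0.4633/(1 − 0.4633) = 0.4633/0.5367 = 0.8631

Final: 0.8631


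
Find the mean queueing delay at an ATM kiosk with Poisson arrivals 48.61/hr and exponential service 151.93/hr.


ρ = 48.61/151.93 = 0.3199
Wq = ρ/(μ−λ) = 0.3199/(151.93 − 48.61) = 0.3199/103.32 = 0.003097 hr

Final: 0.003097 hr


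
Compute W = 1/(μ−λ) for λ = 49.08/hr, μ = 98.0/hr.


W = 1/(μ−λ) = 1/(98.0 − 49.08) = 1/48.92 = 0.02044 hr

Final: 0.02044 hr


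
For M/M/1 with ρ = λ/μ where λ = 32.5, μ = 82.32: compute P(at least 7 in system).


ρ = 32.5/82.32 = 0.3948
P(N ≥ n) = ρ^n = 0.3948^7 = 0.001495

Final: 0.001495


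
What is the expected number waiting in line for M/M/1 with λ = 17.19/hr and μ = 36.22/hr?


ρ = 17.19/36.22 = 0.4746
Lq = ρ²/(1−ρ) = 0.2252/0.5254 = 0.4287

Final: 0.4287


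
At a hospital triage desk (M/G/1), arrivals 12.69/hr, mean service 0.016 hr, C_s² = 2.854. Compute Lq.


ρ = λ·E[S] = 12.69·0.016 = 0.2030
Lq = ρ²(1+C_s²)/(2(1−ρ)) = 0.04123·(1+2.854)/(2·0.7970)
= 0.04123·3.8540/1.5939 = 0.09968

Final: 0.09968


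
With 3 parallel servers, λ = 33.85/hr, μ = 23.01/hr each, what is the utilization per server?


ρ = λ/(cμ) = 33.85/(3·23.01) = 33.85/69.03 = 0.4904

Final: 0.4904


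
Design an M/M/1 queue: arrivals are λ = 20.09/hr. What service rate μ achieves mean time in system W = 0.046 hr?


W = 1/(μ−λ) ⇒ μ − λ = 1/W = 1/0.046 = 21.7391
μ = λ + 1/W = 20.09 + 21.7391 = 41.8291 per hr

Final: 41.8291 /hr


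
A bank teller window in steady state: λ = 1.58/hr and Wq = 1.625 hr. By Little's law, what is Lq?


Lq = λWq = 1.58·1.625 = 2.5675

Final: 2.5675


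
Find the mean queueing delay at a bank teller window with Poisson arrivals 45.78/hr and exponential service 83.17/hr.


ρ = 45.78/83.17 = 0.5504
Wq = ρ/(μ−λ) = 0.5504/(83.17 − 45.78) = 0.5504/37.39 = 0.01472 hr

Final: 0.01472 hr


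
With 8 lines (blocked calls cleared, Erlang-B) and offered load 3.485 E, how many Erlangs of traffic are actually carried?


B(8,3.485) = 0.016703 (Erlang-B)
Carried load = a(1 − B) = 3.485·(1 − 0.016703) = 3.485·0.983297 = 3.4268 E

Final: 3.4268 Erlangs


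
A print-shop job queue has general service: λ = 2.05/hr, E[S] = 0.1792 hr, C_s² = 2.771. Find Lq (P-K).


ρ = λ·E[S] = 2.05·0.1792 = 0.3674
Lq = ρ²(1+C_s²)/(2(1−ρ)) = 0.1350·(1+2.771)/(2·0.6326)
= 0.1350·3.7710/1.2653 = 0.40221

Final: 0.40221


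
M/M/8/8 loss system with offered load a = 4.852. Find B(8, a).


B(c,a) = (a^c/c!) / Σ_{k=0}^{c} a^k/k!
a^8/8! = 7.618085
Σ terms (k=0..8): 1.00000 + 4.85200 + 11.77095 + 19.03755 + 23.09255 + 22.40901 + 18.12142 + 12.56073 + 7.61809 = 120.462309
B = 7.618085/120.462309 = 0.063240

Final: 0.063240


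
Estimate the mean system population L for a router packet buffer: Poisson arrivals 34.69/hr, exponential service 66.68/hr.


ρ = λ/μ = 34.69/66.68 = 0.5202
L = ρ/(1−ρ) = 0.5202/(1 − 0.5202) = 0.5202/0.4798 = 1.0844

Final: 1.0844


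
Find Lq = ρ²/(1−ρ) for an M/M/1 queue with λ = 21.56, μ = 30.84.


ρ = 21.56/30.84 = 0.6991
Lq = ρ²/(1−ρ) = 0.4887/0.3009 = 1.6242

Final: 1.6242


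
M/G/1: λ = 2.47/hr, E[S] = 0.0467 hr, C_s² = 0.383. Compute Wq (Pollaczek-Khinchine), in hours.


ρ = λ·E[S] = 2.47·0.0467 = 0.1153
E[S²] = E[S]²(1+C_s²) = 0.0467²·(1+0.383) = 0.003016
Wq = λ·E[S²]/(2(1−ρ)) = 2.47·0.003016/(2·0.8847) = 0.004211 hr

Final: 0.004211 hr


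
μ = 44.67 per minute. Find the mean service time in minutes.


Mean service time = 1/μ = 1/44.67 minute = 0.02239 minute
In minutes: 0.02239 × 1 = 0.02239 min

Final: 0.02239 min


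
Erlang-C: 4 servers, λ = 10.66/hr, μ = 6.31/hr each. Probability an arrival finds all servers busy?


a = λ/μ = 1.6894; ρ = a/4 = 0.4223
P₀ = 0.181570 (from M/M/c formula)
C(c,a) = [a^c/(c!(1−ρ))]·P₀ = [8.14538/(24·0.5777)]·0.181570
= 0.58753·0.181570 = 0.106679

Final: 0.106679


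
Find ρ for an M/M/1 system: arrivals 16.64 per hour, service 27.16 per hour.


ρ = λ/μ = 16.64/27.16 = 0.6127

Final: 0.6127


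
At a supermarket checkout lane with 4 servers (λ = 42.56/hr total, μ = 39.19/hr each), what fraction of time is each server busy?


ρ = λ/(cμ) = 42.56/(4·39.19) = 42.56/156.76 = 0.2715

Final: 0.2715


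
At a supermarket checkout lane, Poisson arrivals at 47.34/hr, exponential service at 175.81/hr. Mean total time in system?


W = 1/(μ−λ) = 1/(175.81 − 47.34) = 1/128.47 = 0.007784 hr

Final: 0.007784 hr


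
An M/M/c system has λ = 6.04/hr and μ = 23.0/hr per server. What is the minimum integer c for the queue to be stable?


Stability requires cμ > λ ⇔ c > λ/μ.
λ/μ = 6.04/23.0 = 0.2626
Minimum integer c = ⌊0.2626⌋ + 1 = 1
Check: 1·23.0 = 23.00 > 6.04, while 0·23.0 = 0.00 ≤ 6.04

Final: 1 servers


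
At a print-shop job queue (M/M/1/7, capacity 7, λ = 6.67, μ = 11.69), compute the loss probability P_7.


ρ = λ/μ = 6.67/11.69 = 0.5706
P_K = (1−ρ)ρ^K/(1−ρ^(K+1)) = (0.4294·0.019687)/(1 − 0.011233)
= 0.008454/0.988767 = 0.008550

Final: 0.008550


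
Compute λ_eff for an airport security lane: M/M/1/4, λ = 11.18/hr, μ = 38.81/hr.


ρ = 0.2881; P_K = (1−ρ)ρ^4/(1−ρ^5) = 0.004912
λ_eff = λ(1 − P_K) = 11.18·(1 − 0.004912) = 11.18·0.995088 = 11.1251 /hr

Final: 11.1251 /hr


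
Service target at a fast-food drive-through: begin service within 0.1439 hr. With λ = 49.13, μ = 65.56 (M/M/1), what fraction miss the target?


ρ = 49.13/65.56 = 0.7494
P(Wq > t) = ρ·e^{−(μ−λ)t} = 0.7494·e^{−2.3643}
= 0.7494·0.094017 = 0.070456

Final: 0.070456


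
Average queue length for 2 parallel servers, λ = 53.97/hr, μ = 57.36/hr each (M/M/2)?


a = λ/μ = 0.9409; ρ = a/2 = 0.4704
P₀ = 0.360128
Lq = P₀·a^c·ρ / (c!·(1−ρ)²) = 0.360128·0.88529·0.4704/(2·0.28042)
= 0.26743

Final: 0.26743


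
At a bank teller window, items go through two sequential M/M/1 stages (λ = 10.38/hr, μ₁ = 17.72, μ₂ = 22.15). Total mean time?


Each node sees arrival rate λ = 10.38/hr (tandem ⇒ throughput preserved).
W₁ = 1/(μ₁−λ) = 1/(17.72−10.38) = 0.13624 hr
W₂ = 1/(μ₂−λ) = 1/(22.15−10.38) = 0.08496 hr
W_total = W₁ + W₂ = 0.13624 + 0.08496 = 0.22120 hr

Final: 0.22120 hr


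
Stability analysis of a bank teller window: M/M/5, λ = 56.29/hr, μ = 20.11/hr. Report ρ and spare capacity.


Total capacity cμ = 5·20.11 = 100.55/hr
ρ = λ/(cμ) = 56.29/100.55 = 0.5598
Stable ⇔ ρ < 1: YES
Spare capacity = cμ − λ = 100.55 − 56.29 = 44.26/hr

Final: ρ = 0.5598; stable; margin = 44.26/hr


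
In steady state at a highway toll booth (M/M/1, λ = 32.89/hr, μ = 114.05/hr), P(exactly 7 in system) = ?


ρ = 32.89/114.05 = 0.2884
P_n = (1−ρ)·ρ^n = (1 − 0.2884)·0.2884^7 = 0.7116·0.0001659 = 0.0001180

Final: 0.0001180


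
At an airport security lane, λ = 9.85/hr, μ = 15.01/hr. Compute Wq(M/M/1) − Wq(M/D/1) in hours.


ρ = 9.85/15.01 = 0.6562
Wq(M/M/1) = ρ/(μ−λ) = 0.6562/5.16 = 0.12718 hr
Wq(M/D/1) = ρ/(2(μ−λ)) = 0.06359 hr
Savings = 0.12718 − 0.06359 = 0.06359 hr

Final: 0.06359 hr


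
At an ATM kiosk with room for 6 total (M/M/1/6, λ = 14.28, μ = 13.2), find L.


ρ = 14.28/13.2 = 1.0818
L = ρ[1 − (K+1)ρ^K + Kρ^(K+1)] / [(1−ρ)(1−ρ^(K+1))]
Numerator: 1.0818·(1 − 7·1.602971 + 6·1.734123) = 0.198992
Denominator: (-0.08182)·(-0.734123) = 0.060065
L = 0.198992/0.060065 = 3.3130

Final: 3.3130


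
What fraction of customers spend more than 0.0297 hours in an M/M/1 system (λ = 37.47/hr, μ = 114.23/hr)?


W ~ Exponential(μ−λ) for M/M/1.
μ − λ = 114.23 − 37.47 = 76.7600
P(W > t) = e^{−(μ−λ)t} = e^{−2.2798} = 0.102308

Final: 0.102308


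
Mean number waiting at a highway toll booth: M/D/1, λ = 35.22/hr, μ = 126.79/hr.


ρ = 35.22/126.79 = 0.2778
M/D/1: Lq = ρ²/(2(1−ρ)) = 0.07716/(2·0.7222) = 0.05342

Final: 0.05342


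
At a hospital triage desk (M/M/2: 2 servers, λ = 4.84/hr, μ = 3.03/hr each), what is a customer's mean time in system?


a = 1.5974; ρ = 0.7987; P₀ = 0.111927
Lq = P₀·a^c·ρ/(c!(1−ρ)²) = 2.81389
Wq = Lq/λ = 2.81389/4.84 = 0.58138 hr
W = Wq + 1/μ = 0.58138 + 0.33003 = 0.91142 hr

Final: 0.91142 hr


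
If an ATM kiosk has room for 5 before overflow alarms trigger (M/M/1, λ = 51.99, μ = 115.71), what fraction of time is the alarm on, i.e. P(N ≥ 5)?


ρ = 51.99/115.71 = 0.4493
P(N ≥ n) = ρ^n = 0.4493^5 = 0.018312

Final: 0.018312


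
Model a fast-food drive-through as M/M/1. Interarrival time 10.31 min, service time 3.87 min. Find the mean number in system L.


λ = 60/10.31 = 5.8196 /hr
μ = 60/3.87 = 15.5039 /hr
ρ = λ/μ = 5.8196/15.5039 = 0.3754
L = ρ/(1−ρ) = 0.3754/0.6246 = 0.6009

Final: 0.6009


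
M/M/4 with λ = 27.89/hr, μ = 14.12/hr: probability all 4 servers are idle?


a = λ/μ = 27.89/14.12 = 1.9752; ρ = a/c = 0.4938
Σ_{k=0}^{3} a^k/k! (terms k=0..3) = 1.00000 + 1.97521 + 1.95073 + 1.28437 = 6.21031
Tail: a^4/(4!(1−ρ)) = 15.22142/(24·0.5062) = 1.25292
P₀ = 1/(6.21031 + 1.25292) = 1/7.46324 = 0.133990

Final: 0.133990


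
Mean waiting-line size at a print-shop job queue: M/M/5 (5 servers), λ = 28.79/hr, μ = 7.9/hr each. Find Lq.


a = λ/μ = 3.6443; ρ = a/5 = 0.7289
P₀ = 0.021525
Lq = P₀·a^c·ρ / (c!·(1−ρ)²) = 0.021525·642.79556·0.7289/(120·0.07352)
= 1.14315

Final: 1.14315


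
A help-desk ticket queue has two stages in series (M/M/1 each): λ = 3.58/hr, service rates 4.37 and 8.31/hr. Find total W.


Each node sees arrival rate λ = 3.58/hr (tandem ⇒ throughput preserved).
W₁ = 1/(μ₁−λ) = 1/(4.37−3.58) = 1.26582 hr
W₂ = 1/(μ₂−λ) = 1/(8.31−3.58) = 0.21142 hr
W_total = W₁ + W₂ = 1.26582 + 0.21142 = 1.47724 hr

Final: 1.47724 hr


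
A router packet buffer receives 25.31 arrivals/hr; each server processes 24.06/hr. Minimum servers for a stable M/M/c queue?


Stability requires cμ > λ ⇔ c > λ/μ.
λ/μ = 25.31/24.06 = 1.0520
Minimum integer c = ⌊1.0520⌋ + 1 = 2
Check: 2·24.06 = 48.12 > 25.31, while 1·24.06 = 24.06 ≤ 25.31

Final: 2 servers


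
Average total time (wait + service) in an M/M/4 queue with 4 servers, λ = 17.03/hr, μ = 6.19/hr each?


a = 2.7512; ρ = 0.6878; P₀ = 0.053611
Lq = P₀·a^c·ρ/(c!(1−ρ)²) = 0.90312
Wq = Lq/λ = 0.90312/17.03 = 0.05303 hr
W = Wq + 1/μ = 0.05303 + 0.16155 = 0.21458 hr

Final: 0.21458 hr
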